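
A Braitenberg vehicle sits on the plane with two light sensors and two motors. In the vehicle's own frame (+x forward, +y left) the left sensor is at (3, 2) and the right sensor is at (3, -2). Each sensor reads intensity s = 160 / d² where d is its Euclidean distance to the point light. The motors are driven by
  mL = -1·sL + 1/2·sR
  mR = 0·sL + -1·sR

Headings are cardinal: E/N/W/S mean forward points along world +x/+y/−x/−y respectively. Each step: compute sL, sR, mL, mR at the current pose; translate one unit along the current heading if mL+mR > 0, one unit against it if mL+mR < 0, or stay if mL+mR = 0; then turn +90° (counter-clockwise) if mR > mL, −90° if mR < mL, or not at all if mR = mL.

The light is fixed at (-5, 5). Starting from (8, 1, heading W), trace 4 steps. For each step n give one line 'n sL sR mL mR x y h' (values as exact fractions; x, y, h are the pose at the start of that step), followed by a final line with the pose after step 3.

n=0: pose=(8,1,W); sL=20/17, sR=20/13; mL=-90/221, mR=-20/13; mL+mR=-430/221 → advance -1; mR−mL=-250/221 → turn -1·90°
n=1: pose=(9,1,N); sL=32/29, sR=160/257; mL=-5904/7453, mR=-160/257; mL+mR=-10544/7453 → advance -1; mR−mL=1264/7453 → turn +1·90°
n=2: pose=(9,0,W); sL=16/17, sR=16/13; mL=-72/221, mR=-16/13; mL+mR=-344/221 → advance -1; mR−mL=-200/221 → turn -1·90°
n=3: pose=(10,0,N); sL=160/173, sR=160/293; mL=-33040/50689, mR=-160/293; mL+mR=-60720/50689 → advance -1; mR−mL=5360/50689 → turn +1·90°

0 20/17 20/13 -90/221 -20/13 8 1 W
1 32/29 160/257 -5904/7453 -160/257 9 1 N
2 16/17 16/13 -72/221 -16/13 9 0 W
3 160/173 160/293 -33040/50689 -160/293 10 0 N
final 10 -1 W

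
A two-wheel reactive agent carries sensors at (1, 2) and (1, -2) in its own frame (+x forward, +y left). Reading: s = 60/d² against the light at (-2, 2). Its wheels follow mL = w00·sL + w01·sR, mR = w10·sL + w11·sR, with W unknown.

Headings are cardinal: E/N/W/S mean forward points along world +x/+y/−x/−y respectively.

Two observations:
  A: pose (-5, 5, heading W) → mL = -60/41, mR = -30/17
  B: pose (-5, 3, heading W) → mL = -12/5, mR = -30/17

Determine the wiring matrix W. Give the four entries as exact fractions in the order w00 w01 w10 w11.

0 -1 -1/2 0

obs A: pose=(-5,5,W) → sL=60/17, sR=60/41, mL=-60/41, mR=-30/17
obs B: pose=(-5,3,W) → sL=60/17, sR=12/5, mL=-12/5, mR=-30/17
sensor matrix S = [[60/17, 60/41], [60/17, 12/5]]; det S = 2304/697
solve [mL_A; mL_B] = S·[w00; w01] and [mR_A; mR_B] = S·[w10; w11]:
  w00 = 0, w01 = -1, w10 = -1/2, w11 = 0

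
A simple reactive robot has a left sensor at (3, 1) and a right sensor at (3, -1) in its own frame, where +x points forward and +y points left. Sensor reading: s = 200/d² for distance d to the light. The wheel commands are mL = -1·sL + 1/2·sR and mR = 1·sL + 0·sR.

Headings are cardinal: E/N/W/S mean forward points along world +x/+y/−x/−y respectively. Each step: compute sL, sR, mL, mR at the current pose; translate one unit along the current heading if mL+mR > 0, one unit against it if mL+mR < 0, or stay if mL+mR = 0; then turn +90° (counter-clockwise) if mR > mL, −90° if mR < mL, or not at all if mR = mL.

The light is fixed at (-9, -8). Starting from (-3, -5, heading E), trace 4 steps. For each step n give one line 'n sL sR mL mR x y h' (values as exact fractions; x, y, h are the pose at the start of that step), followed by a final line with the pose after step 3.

0 200/97 40/17 -1460/1649 200/97 -3 -5 E
1 25/9 2 -16/9 25/9 -2 -5 N
2 8 200/41 -228/41 8 -2 -4 W
3 4 100/13 -2/13 4 -3 -4 S
final -3 -5 E

n=0: pose=(-3,-5,E); sL=200/97, sR=40/17; mL=-1460/1649, mR=200/97; mL+mR=20/17 → advance +1; mR−mL=4860/1649 → turn +1·90°
n=1: pose=(-2,-5,N); sL=25/9, sR=2; mL=-16/9, mR=25/9; mL+mR=1 → advance +1; mR−mL=41/9 → turn +1·90°
n=2: pose=(-2,-4,W); sL=8, sR=200/41; mL=-228/41, mR=8; mL+mR=100/41 → advance +1; mR−mL=556/41 → turn +1·90°
n=3: pose=(-3,-4,S); sL=4, sR=100/13; mL=-2/13, mR=4; mL+mR=50/13 → advance +1; mR−mL=54/13 → turn +1·90°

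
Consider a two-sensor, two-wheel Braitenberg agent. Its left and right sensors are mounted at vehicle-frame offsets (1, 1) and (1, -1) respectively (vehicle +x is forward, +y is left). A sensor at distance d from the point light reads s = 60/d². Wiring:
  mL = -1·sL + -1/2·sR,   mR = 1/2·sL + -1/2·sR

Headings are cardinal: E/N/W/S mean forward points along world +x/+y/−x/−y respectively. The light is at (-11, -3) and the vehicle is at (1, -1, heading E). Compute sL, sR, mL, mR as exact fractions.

left sensor world pos  = (2, 0); dL² = 178
right sensor world pos = (2, -2); dR² = 170
sL = 60/178 = 30/89
sR = 60/170 = 6/17
mL = -1·sL + -1/2·sR = -777/1513
mR = 1/2·sL + -1/2·sR = -12/1513

30/89 6/17 -777/1513 -12/1513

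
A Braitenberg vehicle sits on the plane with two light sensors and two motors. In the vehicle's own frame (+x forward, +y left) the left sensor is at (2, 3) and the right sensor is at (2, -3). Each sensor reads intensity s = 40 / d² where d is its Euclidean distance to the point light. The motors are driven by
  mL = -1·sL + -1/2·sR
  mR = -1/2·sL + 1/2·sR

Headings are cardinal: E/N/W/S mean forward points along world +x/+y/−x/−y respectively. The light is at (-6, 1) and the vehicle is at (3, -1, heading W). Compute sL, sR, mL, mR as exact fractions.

20/37 4/5 -174/185 24/185

left sensor world pos  = (1, -4); dL² = 74
right sensor world pos = (1, 2); dR² = 50
sL = 40/74 = 20/37
sR = 40/50 = 4/5
mL = -1·sL + -1/2·sR = -174/185
mR = -1/2·sL + 1/2·sR = 24/185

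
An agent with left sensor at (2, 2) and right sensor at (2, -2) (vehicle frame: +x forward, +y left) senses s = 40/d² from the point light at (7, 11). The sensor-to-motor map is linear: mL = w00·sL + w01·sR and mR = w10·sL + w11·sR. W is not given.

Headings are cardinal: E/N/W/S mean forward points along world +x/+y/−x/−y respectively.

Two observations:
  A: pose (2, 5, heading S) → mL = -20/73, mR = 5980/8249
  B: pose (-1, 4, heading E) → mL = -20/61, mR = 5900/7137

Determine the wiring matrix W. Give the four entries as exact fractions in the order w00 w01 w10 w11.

obs A: pose=(2,5,S) → sL=40/73, sR=40/113, mL=-20/73, mR=5980/8249
obs B: pose=(-1,4,E) → sL=40/61, sR=40/117, mL=-20/61, mR=5900/7137
sensor matrix S = [[40/73, 40/113], [40/61, 40/117]]; det S = -2636800/58873113
solve [mL_A; mL_B] = S·[w00; w01] and [mR_A; mR_B] = S·[w10; w11]:
  w00 = -1/2, w01 = 0, w10 = 1, w11 = 1/2

-1/2 0 1 1/2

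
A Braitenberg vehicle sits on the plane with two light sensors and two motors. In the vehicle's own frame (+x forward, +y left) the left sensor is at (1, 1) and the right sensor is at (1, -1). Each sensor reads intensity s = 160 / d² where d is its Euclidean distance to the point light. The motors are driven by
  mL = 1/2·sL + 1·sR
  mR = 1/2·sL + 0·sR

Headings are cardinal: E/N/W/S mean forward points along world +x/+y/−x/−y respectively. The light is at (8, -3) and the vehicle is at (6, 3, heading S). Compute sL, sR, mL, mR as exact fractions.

left sensor world pos  = (7, 2); dL² = 26
right sensor world pos = (5, 2); dR² = 34
sL = 160/26 = 80/13
sR = 160/34 = 80/17
mL = 1/2·sL + 1·sR = 1720/221
mR = 1/2·sL + 0·sR = 40/13

80/13 80/17 1720/221 40/13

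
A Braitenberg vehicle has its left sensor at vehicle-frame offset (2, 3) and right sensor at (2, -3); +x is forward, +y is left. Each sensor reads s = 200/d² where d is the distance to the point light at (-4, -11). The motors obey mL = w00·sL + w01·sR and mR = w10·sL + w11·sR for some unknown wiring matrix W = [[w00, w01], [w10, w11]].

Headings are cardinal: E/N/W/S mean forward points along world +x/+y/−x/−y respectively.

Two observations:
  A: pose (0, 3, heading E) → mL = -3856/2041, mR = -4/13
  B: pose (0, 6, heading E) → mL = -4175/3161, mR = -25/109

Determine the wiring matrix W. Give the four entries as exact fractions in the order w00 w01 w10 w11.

obs A: pose=(0,3,E) → sL=8/13, sR=200/157, mL=-3856/2041, mR=-4/13
obs B: pose=(0,6,E) → sL=50/109, sR=25/29, mL=-4175/3161, mR=-25/109
sensor matrix S = [[8/13, 200/157], [50/109, 25/29]]; det S = -347400/6451601
solve [mL_A; mL_B] = S·[w00; w01] and [mR_A; mR_B] = S·[w10; w11]:
  w00 = -1, w01 = -1, w10 = -1/2, w11 = 0

-1 -1 -1/2 0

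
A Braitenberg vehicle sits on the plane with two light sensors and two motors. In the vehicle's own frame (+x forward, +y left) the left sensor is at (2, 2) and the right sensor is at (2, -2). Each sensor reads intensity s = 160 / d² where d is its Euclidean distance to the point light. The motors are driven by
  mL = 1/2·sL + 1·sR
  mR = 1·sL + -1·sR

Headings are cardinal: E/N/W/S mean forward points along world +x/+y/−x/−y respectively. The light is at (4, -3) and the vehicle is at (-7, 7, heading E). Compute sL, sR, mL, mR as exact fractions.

left sensor world pos  = (-5, 9); dL² = 225
right sensor world pos = (-5, 5); dR² = 145
sL = 160/225 = 32/45
sR = 160/145 = 32/29
mL = 1/2·sL + 1·sR = 1904/1305
mR = 1·sL + -1·sR = -512/1305

32/45 32/29 1904/1305 -512/1305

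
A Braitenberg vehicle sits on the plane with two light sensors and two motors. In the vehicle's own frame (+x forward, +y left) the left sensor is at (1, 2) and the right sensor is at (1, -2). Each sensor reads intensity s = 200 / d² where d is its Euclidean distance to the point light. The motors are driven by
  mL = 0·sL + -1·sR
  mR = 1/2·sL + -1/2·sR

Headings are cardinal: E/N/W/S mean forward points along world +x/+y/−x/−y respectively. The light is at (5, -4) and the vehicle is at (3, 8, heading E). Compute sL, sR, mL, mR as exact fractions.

left sensor world pos  = (4, 10); dL² = 197
right sensor world pos = (4, 6); dR² = 101
sL = 200/197 = 200/197
sR = 200/101 = 200/101
mL = 0·sL + -1·sR = -200/101
mR = 1/2·sL + -1/2·sR = -9600/19897

200/197 200/101 -200/101 -9600/19897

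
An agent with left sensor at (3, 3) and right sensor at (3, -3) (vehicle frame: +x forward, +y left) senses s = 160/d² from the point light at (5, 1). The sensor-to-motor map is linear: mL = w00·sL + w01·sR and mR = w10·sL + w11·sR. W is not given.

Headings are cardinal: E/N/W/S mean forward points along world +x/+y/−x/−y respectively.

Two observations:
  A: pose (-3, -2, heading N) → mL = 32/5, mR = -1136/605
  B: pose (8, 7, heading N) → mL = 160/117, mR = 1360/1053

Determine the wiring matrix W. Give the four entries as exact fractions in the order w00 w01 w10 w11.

0 1 1 -1/2

obs A: pose=(-3,-2,N) → sL=160/121, sR=32/5, mL=32/5, mR=-1136/605
obs B: pose=(8,7,N) → sL=160/81, sR=160/117, mL=160/117, mR=1360/1053
sensor matrix S = [[160/121, 32/5], [160/81, 160/117]]; det S = -1380352/127413
solve [mL_A; mL_B] = S·[w00; w01] and [mR_A; mR_B] = S·[w10; w11]:
  w00 = 0, w01 = 1, w10 = 1, w11 = -1/2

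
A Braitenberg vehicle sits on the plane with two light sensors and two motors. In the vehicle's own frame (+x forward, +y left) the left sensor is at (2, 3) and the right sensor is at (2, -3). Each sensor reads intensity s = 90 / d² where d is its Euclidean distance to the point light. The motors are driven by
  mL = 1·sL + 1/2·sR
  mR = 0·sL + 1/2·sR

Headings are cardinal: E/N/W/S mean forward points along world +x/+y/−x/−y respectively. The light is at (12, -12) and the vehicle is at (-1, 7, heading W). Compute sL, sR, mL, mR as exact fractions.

90/481 90/709 85455/341029 45/709

left sensor world pos  = (-3, 4); dL² = 481
right sensor world pos = (-3, 10); dR² = 709
sL = 90/481 = 90/481
sR = 90/709 = 90/709
mL = 1·sL + 1/2·sR = 85455/341029
mR = 0·sL + 1/2·sR = 45/709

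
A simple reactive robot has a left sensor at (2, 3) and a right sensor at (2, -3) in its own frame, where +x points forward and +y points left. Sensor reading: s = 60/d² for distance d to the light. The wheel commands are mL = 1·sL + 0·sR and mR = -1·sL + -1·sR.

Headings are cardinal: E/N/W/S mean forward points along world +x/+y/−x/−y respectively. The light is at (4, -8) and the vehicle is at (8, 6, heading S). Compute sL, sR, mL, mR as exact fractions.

left sensor world pos  = (11, 4); dL² = 193
right sensor world pos = (5, 4); dR² = 145
sL = 60/193 = 60/193
sR = 60/145 = 12/29
mL = 1·sL + 0·sR = 60/193
mR = -1·sL + -1·sR = -4056/5597

60/193 12/29 60/193 -4056/5597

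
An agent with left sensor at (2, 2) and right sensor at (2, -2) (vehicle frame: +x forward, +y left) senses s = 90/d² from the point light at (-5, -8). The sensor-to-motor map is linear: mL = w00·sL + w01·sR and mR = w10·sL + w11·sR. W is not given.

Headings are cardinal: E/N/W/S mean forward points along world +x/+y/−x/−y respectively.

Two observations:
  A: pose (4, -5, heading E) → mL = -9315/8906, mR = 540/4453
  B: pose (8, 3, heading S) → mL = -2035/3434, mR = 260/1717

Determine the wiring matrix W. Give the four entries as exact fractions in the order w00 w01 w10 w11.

obs A: pose=(4,-5,E) → sL=45/73, sR=45/61, mL=-9315/8906, mR=540/4453
obs B: pose=(8,3,S) → sL=5/17, sR=45/101, mL=-2035/3434, mR=260/1717
sensor matrix S = [[45/73, 45/61], [5/17, 45/101]]; det S = 441000/7645801
solve [mL_A; mL_B] = S·[w00; w01] and [mR_A; mR_B] = S·[w10; w11]:
  w00 = -1/2, w01 = -1, w10 = -1, w11 = 1

-1/2 -1 -1 1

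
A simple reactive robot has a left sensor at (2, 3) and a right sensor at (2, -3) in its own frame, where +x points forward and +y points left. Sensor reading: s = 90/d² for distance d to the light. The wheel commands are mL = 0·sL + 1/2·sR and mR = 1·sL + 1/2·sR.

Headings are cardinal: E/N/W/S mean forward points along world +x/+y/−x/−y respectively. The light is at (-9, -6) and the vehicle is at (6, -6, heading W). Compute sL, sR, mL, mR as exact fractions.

45/89 45/89 45/178 135/178

left sensor world pos  = (4, -9); dL² = 178
right sensor world pos = (4, -3); dR² = 178
sL = 90/178 = 45/89
sR = 90/178 = 45/89
mL = 0·sL + 1/2·sR = 45/178
mR = 1·sL + 1/2·sR = 135/178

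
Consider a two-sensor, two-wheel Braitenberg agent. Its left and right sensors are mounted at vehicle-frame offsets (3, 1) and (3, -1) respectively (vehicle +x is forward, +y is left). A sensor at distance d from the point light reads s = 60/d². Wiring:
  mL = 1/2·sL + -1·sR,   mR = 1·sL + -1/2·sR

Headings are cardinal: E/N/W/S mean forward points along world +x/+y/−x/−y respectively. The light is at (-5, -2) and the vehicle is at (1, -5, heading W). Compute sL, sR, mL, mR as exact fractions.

12/5 60/13 -222/65 6/65

left sensor world pos  = (-2, -6); dL² = 25
right sensor world pos = (-2, -4); dR² = 13
sL = 60/25 = 12/5
sR = 60/13 = 60/13
mL = 1/2·sL + -1·sR = -222/65
mR = 1·sL + -1/2·sR = 6/65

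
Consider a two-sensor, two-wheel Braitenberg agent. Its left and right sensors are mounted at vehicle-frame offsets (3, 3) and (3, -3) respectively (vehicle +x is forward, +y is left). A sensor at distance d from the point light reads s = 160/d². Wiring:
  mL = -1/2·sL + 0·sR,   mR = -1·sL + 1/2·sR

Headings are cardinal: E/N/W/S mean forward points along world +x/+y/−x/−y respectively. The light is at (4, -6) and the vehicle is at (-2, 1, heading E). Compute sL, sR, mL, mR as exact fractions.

160/109 32/5 -80/109 944/545

left sensor world pos  = (1, 4); dL² = 109
right sensor world pos = (1, -2); dR² = 25
sL = 160/109 = 160/109
sR = 160/25 = 32/5
mL = -1/2·sL + 0·sR = -80/109
mR = -1·sL + 1/2·sR = 944/545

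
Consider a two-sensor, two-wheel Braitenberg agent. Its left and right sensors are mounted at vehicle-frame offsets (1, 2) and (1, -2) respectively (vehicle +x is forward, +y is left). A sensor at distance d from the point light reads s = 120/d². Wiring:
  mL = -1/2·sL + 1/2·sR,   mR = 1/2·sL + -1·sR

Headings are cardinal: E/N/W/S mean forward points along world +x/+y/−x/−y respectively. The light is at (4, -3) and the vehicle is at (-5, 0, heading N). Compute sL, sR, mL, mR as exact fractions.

120/137 24/13 864/1781 -2508/1781

left sensor world pos  = (-7, 1); dL² = 137
right sensor world pos = (-3, 1); dR² = 65
sL = 120/137 = 120/137
sR = 120/65 = 24/13
mL = -1/2·sL + 1/2·sR = 864/1781
mR = 1/2·sL + -1·sR = -2508/1781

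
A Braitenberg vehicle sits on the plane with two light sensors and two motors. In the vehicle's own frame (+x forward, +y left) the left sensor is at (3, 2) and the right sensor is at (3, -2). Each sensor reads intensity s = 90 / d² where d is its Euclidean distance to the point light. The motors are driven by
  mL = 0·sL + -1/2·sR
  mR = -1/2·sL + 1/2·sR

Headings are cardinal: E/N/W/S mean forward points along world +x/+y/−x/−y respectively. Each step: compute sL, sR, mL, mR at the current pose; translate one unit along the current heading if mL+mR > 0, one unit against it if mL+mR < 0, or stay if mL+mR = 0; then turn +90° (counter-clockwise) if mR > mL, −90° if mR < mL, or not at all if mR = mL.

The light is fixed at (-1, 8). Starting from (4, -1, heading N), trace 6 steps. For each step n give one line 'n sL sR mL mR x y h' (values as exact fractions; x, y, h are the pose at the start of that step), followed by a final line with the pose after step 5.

0 2 18/17 -9/17 -8/17 4 -1 N
1 45/74 45/34 -45/68 225/629 4 -2 W
2 90/233 18/37 -9/37 432/8621 5 -2 S
3 9/13 45/101 -45/202 -162/1313 5 -1 E
4 2 18/17 -9/17 -8/17 4 -1 N
5 45/74 45/34 -45/68 225/629 4 -2 W
final 5 -2 S

n=0: pose=(4,-1,N); sL=2, sR=18/17; mL=-9/17, mR=-8/17; mL+mR=-1 → advance -1; mR−mL=1/17 → turn +1·90°
n=1: pose=(4,-2,W); sL=45/74, sR=45/34; mL=-45/68, mR=225/629; mL+mR=-45/148 → advance -1; mR−mL=2565/2516 → turn +1·90°
n=2: pose=(5,-2,S); sL=90/233, sR=18/37; mL=-9/37, mR=432/8621; mL+mR=-45/233 → advance -1; mR−mL=2529/8621 → turn +1·90°
n=3: pose=(5,-1,E); sL=9/13, sR=45/101; mL=-45/202, mR=-162/1313; mL+mR=-9/26 → advance -1; mR−mL=261/2626 → turn +1·90°
n=4: pose=(4,-1,N); sL=2, sR=18/17; mL=-9/17, mR=-8/17; mL+mR=-1 → advance -1; mR−mL=1/17 → turn +1·90°
n=5: pose=(4,-2,W); sL=45/74, sR=45/34; mL=-45/68, mR=225/629; mL+mR=-45/148 → advance -1; mR−mL=2565/2516 → turn +1·90°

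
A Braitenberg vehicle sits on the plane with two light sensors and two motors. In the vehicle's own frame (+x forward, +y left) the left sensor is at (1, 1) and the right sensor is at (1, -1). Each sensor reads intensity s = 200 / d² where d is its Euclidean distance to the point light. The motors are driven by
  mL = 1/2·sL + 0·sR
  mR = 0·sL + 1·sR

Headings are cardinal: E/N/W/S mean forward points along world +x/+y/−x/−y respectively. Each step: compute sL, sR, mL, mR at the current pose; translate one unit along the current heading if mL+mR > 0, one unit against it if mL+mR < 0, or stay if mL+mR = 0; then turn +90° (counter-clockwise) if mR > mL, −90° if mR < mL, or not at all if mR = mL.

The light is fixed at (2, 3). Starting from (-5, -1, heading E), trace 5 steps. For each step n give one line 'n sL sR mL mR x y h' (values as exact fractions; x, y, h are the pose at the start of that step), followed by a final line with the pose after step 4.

n=0: pose=(-5,-1,E); sL=40/9, sR=200/61; mL=20/9, mR=200/61; mL+mR=3020/549 → advance +1; mR−mL=580/549 → turn +1·90°
n=1: pose=(-4,-1,N); sL=100/29, sR=100/17; mL=50/29, mR=100/17; mL+mR=3750/493 → advance +1; mR−mL=2050/493 → turn +1·90°
n=2: pose=(-4,0,W); sL=40/13, sR=200/53; mL=20/13, mR=200/53; mL+mR=3660/689 → advance +1; mR−mL=1540/689 → turn +1·90°
n=3: pose=(-5,0,S); sL=50/13, sR=5/2; mL=25/13, mR=5/2; mL+mR=115/26 → advance +1; mR−mL=15/26 → turn +1·90°
n=4: pose=(-5,-1,E); sL=40/9, sR=200/61; mL=20/9, mR=200/61; mL+mR=3020/549 → advance +1; mR−mL=580/549 → turn +1·90°

0 40/9 200/61 20/9 200/61 -5 -1 E
1 100/29 100/17 50/29 100/17 -4 -1 N
2 40/13 200/53 20/13 200/53 -4 0 W
3 50/13 5/2 25/13 5/2 -5 0 S
4 40/9 200/61 20/9 200/61 -5 -1 E
final -4 -1 N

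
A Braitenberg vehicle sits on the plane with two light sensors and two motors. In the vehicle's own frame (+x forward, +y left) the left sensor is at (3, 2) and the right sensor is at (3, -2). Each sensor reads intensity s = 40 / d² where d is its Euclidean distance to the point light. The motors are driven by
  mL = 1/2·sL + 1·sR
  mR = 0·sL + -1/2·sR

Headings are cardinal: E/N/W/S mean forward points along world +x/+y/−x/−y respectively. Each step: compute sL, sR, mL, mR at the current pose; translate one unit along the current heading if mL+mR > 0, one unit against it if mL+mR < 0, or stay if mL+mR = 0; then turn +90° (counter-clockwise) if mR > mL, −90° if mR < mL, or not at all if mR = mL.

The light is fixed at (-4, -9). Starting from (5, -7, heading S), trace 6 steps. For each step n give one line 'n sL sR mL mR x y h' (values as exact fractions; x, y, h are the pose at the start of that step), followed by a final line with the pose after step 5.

n=0: pose=(5,-7,S); sL=20/61, sR=4/5; mL=294/305, mR=-2/5; mL+mR=172/305 → advance +1; mR−mL=-416/305 → turn -1·90°
n=1: pose=(5,-8,W); sL=40/37, sR=8/9; mL=476/333, mR=-4/9; mL+mR=328/333 → advance +1; mR−mL=-208/111 → turn -1·90°
n=2: pose=(4,-8,N); sL=10/13, sR=10/29; mL=275/377, mR=-5/29; mL+mR=210/377 → advance +1; mR−mL=-340/377 → turn -1·90°
n=3: pose=(4,-7,E); sL=40/137, sR=40/121; mL=7900/16577, mR=-20/121; mL+mR=5160/16577 → advance +1; mR−mL=-10640/16577 → turn -1·90°
n=4: pose=(5,-7,S); sL=20/61, sR=4/5; mL=294/305, mR=-2/5; mL+mR=172/305 → advance +1; mR−mL=-416/305 → turn -1·90°
n=5: pose=(5,-8,W); sL=40/37, sR=8/9; mL=476/333, mR=-4/9; mL+mR=328/333 → advance +1; mR−mL=-208/111 → turn -1·90°

0 20/61 4/5 294/305 -2/5 5 -7 S
1 40/37 8/9 476/333 -4/9 5 -8 W
2 10/13 10/29 275/377 -5/29 4 -8 N
3 40/137 40/121 7900/16577 -20/121 4 -7 E
4 20/61 4/5 294/305 -2/5 5 -7 S
5 40/37 8/9 476/333 -4/9 5 -8 W
final 4 -8 N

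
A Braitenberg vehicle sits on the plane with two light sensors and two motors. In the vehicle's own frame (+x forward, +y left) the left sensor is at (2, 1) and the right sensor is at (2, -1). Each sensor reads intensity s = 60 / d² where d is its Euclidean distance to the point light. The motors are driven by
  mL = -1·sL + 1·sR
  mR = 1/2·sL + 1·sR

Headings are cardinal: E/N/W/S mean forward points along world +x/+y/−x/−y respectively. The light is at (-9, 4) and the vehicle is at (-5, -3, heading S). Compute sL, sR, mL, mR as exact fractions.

30/53 2/3 16/159 151/159

left sensor world pos  = (-4, -5); dL² = 106
right sensor world pos = (-6, -5); dR² = 90
sL = 60/106 = 30/53
sR = 60/90 = 2/3
mL = -1·sL + 1·sR = 16/159
mR = 1/2·sL + 1·sR = 151/159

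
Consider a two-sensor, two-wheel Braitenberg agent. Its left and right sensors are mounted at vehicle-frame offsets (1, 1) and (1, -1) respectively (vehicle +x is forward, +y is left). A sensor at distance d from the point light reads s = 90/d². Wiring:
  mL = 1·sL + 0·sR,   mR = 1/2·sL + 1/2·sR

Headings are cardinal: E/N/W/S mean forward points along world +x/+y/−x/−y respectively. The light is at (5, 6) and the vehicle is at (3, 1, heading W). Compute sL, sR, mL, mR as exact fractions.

2 18/5 2 14/5

left sensor world pos  = (2, 0); dL² = 45
right sensor world pos = (2, 2); dR² = 25
sL = 90/45 = 2
sR = 90/25 = 18/5
mL = 1·sL + 0·sR = 2
mR = 1/2·sL + 1/2·sR = 14/5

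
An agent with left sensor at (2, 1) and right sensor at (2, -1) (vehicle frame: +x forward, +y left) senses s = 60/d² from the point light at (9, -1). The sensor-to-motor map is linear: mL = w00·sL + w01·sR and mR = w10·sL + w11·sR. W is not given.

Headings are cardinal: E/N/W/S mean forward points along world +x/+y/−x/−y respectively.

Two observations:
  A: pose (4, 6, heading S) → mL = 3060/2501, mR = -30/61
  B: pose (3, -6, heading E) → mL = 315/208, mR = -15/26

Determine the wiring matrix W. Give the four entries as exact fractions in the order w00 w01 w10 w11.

obs A: pose=(4,6,S) → sL=60/41, sR=60/61, mL=3060/2501, mR=-30/61
obs B: pose=(3,-6,E) → sL=15/8, sR=15/13, mL=315/208, mR=-15/26
sensor matrix S = [[60/41, 60/61], [15/8, 15/13]]; det S = -10125/65026
solve [mL_A; mL_B] = S·[w00; w01] and [mR_A; mR_B] = S·[w10; w11]:
  w00 = 1/2, w01 = 1/2, w10 = 0, w11 = -1/2

1/2 1/2 0 -1/2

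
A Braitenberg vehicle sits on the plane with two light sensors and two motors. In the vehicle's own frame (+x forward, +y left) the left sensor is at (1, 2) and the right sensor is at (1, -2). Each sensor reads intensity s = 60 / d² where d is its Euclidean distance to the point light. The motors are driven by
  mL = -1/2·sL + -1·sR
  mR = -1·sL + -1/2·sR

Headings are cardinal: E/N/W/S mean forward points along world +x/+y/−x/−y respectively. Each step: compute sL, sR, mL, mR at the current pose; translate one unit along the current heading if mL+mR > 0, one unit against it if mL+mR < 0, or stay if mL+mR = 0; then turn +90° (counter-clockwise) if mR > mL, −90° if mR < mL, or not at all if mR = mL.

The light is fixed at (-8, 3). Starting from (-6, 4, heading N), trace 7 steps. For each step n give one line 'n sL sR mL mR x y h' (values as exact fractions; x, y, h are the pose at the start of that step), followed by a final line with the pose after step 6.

0 15 3 -21/2 -33/2 -6 4 N
1 60/13 60/13 -90/13 -90/13 -6 3 E
2 15/2 15/2 -45/4 -45/4 -7 3 E
3 12 12 -18 -18 -8 3 E
4 15 15 -45/2 -45/2 -9 3 E
5 12 12 -18 -18 -10 3 E
6 15/2 15/2 -45/4 -45/4 -11 3 E
final -12 3 E

n=0: pose=(-6,4,N); sL=15, sR=3; mL=-21/2, mR=-33/2; mL+mR=-27 → advance -1; mR−mL=-6 → turn -1·90°
n=1: pose=(-6,3,E); sL=60/13, sR=60/13; mL=-90/13, mR=-90/13; mL+mR=-180/13 → advance -1; mR−mL=0 → turn +0·90°
n=2: pose=(-7,3,E); sL=15/2, sR=15/2; mL=-45/4, mR=-45/4; mL+mR=-45/2 → advance -1; mR−mL=0 → turn +0·90°
n=3: pose=(-8,3,E); sL=12, sR=12; mL=-18, mR=-18; mL+mR=-36 → advance -1; mR−mL=0 → turn +0·90°
n=4: pose=(-9,3,E); sL=15, sR=15; mL=-45/2, mR=-45/2; mL+mR=-45 → advance -1; mR−mL=0 → turn +0·90°
n=5: pose=(-10,3,E); sL=12, sR=12; mL=-18, mR=-18; mL+mR=-36 → advance -1; mR−mL=0 → turn +0·90°
n=6: pose=(-11,3,E); sL=15/2, sR=15/2; mL=-45/4, mR=-45/4; mL+mR=-45/2 → advance -1; mR−mL=0 → turn +0·90°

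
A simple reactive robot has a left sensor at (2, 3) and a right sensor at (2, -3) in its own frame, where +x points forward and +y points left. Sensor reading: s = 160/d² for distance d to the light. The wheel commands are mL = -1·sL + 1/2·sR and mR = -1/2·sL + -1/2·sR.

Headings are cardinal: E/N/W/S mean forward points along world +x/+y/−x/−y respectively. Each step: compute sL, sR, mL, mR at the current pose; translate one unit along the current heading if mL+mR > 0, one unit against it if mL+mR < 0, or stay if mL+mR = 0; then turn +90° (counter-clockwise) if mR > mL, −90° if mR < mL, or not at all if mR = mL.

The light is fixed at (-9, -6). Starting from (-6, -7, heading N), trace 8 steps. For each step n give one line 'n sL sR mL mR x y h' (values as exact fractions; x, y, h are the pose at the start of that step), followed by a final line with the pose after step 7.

n=0: pose=(-6,-7,N); sL=160, sR=160/37; mL=-5840/37, mR=-3040/37; mL+mR=-240 → advance -1; mR−mL=2800/37 → turn +1·90°
n=1: pose=(-6,-8,W); sL=80/13, sR=80; mL=440/13, mR=-560/13; mL+mR=-120/13 → advance -1; mR−mL=-1000/13 → turn -1·90°
n=2: pose=(-5,-8,N); sL=160, sR=160/49; mL=-7760/49, mR=-4000/49; mL+mR=-240 → advance -1; mR−mL=3760/49 → turn +1·90°
n=3: pose=(-5,-9,W); sL=4, sR=40; mL=16, mR=-22; mL+mR=-6 → advance -1; mR−mL=-38 → turn -1·90°
n=4: pose=(-4,-9,N); sL=32, sR=32/13; mL=-400/13, mR=-224/13; mL+mR=-48 → advance -1; mR−mL=176/13 → turn +1·90°
n=5: pose=(-4,-10,W); sL=80/29, sR=16; mL=152/29, mR=-272/29; mL+mR=-120/29 → advance -1; mR−mL=-424/29 → turn -1·90°
n=6: pose=(-3,-10,N); sL=160/13, sR=32/17; mL=-2512/221, mR=-1568/221; mL+mR=-240/13 → advance -1; mR−mL=944/221 → turn +1·90°
n=7: pose=(-3,-11,W); sL=2, sR=8; mL=2, mR=-5; mL+mR=-3 → advance -1; mR−mL=-7 → turn -1·90°

0 160 160/37 -5840/37 -3040/37 -6 -7 N
1 80/13 80 440/13 -560/13 -6 -8 W
2 160 160/49 -7760/49 -4000/49 -5 -8 N
3 4 40 16 -22 -5 -9 W
4 32 32/13 -400/13 -224/13 -4 -9 N
5 80/29 16 152/29 -272/29 -4 -10 W
6 160/13 32/17 -2512/221 -1568/221 -3 -10 N
7 2 8 2 -5 -3 -11 W
final -2 -11 N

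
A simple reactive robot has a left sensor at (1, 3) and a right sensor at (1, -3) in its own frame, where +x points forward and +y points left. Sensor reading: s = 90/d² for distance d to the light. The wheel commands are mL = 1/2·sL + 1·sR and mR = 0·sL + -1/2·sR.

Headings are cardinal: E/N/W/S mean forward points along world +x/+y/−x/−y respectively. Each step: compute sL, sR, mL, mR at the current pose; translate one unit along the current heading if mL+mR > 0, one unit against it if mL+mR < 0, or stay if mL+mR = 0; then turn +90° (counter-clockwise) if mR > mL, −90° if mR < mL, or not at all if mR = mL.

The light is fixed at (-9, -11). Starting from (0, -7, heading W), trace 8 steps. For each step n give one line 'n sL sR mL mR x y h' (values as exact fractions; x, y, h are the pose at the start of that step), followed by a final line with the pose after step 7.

0 18/13 90/113 2187/1469 -45/113 0 -7 W
1 9/5 45/73 1107/730 -45/146 -1 -7 N
2 18/29 18/17 675/493 -9/17 -1 -6 E
3 9/16 45/26 837/416 -45/52 0 -6 S
4 18/13 90/113 2187/1469 -45/113 0 -7 W
5 9/5 45/73 1107/730 -45/146 -1 -7 N
6 18/29 18/17 675/493 -9/17 -1 -6 E
7 9/16 45/26 837/416 -45/52 0 -6 S
final 0 -7 W

n=0: pose=(0,-7,W); sL=18/13, sR=90/113; mL=2187/1469, mR=-45/113; mL+mR=1602/1469 → advance +1; mR−mL=-2772/1469 → turn -1·90°
n=1: pose=(-1,-7,N); sL=9/5, sR=45/73; mL=1107/730, mR=-45/146; mL+mR=441/365 → advance +1; mR−mL=-666/365 → turn -1·90°
n=2: pose=(-1,-6,E); sL=18/29, sR=18/17; mL=675/493, mR=-9/17; mL+mR=414/493 → advance +1; mR−mL=-936/493 → turn -1·90°
n=3: pose=(0,-6,S); sL=9/16, sR=45/26; mL=837/416, mR=-45/52; mL+mR=477/416 → advance +1; mR−mL=-1197/416 → turn -1·90°
n=4: pose=(0,-7,W); sL=18/13, sR=90/113; mL=2187/1469, mR=-45/113; mL+mR=1602/1469 → advance +1; mR−mL=-2772/1469 → turn -1·90°
n=5: pose=(-1,-7,N); sL=9/5, sR=45/73; mL=1107/730, mR=-45/146; mL+mR=441/365 → advance +1; mR−mL=-666/365 → turn -1·90°
n=6: pose=(-1,-6,E); sL=18/29, sR=18/17; mL=675/493, mR=-9/17; mL+mR=414/493 → advance +1; mR−mL=-936/493 → turn -1·90°
n=7: pose=(0,-6,S); sL=9/16, sR=45/26; mL=837/416, mR=-45/52; mL+mR=477/416 → advance +1; mR−mL=-1197/416 → turn -1·90°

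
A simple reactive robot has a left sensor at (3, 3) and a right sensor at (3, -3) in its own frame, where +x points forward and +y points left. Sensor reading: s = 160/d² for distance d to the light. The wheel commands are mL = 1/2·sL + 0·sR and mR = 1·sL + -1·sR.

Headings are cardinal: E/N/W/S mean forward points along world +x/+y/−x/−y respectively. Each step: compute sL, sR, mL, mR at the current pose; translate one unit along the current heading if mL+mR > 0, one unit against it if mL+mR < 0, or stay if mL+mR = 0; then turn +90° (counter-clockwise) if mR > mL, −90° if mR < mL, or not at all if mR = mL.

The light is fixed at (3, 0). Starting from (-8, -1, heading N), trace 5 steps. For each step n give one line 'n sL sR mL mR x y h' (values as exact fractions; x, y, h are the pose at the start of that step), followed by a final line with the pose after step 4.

0 4/5 40/17 2/5 -132/85 -8 -1 N
1 32/13 160/89 16/13 768/1157 -8 -2 E
2 80/37 80/97 40/37 4800/3589 -7 -2 S
3 160/49 32/17 80/49 1152/833 -7 -3 E
4 20/9 8/9 10/9 4/3 -6 -3 S
final -6 -4 E

n=0: pose=(-8,-1,N); sL=4/5, sR=40/17; mL=2/5, mR=-132/85; mL+mR=-98/85 → advance -1; mR−mL=-166/85 → turn -1·90°
n=1: pose=(-8,-2,E); sL=32/13, sR=160/89; mL=16/13, mR=768/1157; mL+mR=2192/1157 → advance +1; mR−mL=-656/1157 → turn -1·90°
n=2: pose=(-7,-2,S); sL=80/37, sR=80/97; mL=40/37, mR=4800/3589; mL+mR=8680/3589 → advance +1; mR−mL=920/3589 → turn +1·90°
n=3: pose=(-7,-3,E); sL=160/49, sR=32/17; mL=80/49, mR=1152/833; mL+mR=2512/833 → advance +1; mR−mL=-208/833 → turn -1·90°
n=4: pose=(-6,-3,S); sL=20/9, sR=8/9; mL=10/9, mR=4/3; mL+mR=22/9 → advance +1; mR−mL=2/9 → turn +1·90°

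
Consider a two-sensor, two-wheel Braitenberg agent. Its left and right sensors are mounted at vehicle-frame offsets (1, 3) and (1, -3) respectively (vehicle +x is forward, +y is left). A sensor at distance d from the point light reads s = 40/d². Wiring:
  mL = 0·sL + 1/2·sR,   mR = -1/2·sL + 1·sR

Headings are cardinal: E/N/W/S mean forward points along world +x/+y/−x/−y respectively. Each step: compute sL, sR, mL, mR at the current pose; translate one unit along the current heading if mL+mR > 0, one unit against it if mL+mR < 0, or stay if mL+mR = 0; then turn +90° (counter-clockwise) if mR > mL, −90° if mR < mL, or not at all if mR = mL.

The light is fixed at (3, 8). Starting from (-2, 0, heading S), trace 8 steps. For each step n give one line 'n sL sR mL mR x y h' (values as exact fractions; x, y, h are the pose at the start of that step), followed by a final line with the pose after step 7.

n=0: pose=(-2,0,S); sL=8/17, sR=8/29; mL=4/29, mR=20/493; mL+mR=88/493 → advance +1; mR−mL=-48/493 → turn -1·90°
n=1: pose=(-2,-1,W); sL=2/9, sR=5/9; mL=5/18, mR=4/9; mL+mR=13/18 → advance +1; mR−mL=1/6 → turn +1·90°
n=2: pose=(-3,-1,S); sL=40/109, sR=40/181; mL=20/181, mR=740/19729; mL+mR=2920/19729 → advance +1; mR−mL=-1440/19729 → turn -1·90°
n=3: pose=(-3,-2,W); sL=20/109, sR=20/49; mL=10/49, mR=1690/5341; mL+mR=2780/5341 → advance +1; mR−mL=600/5341 → turn +1·90°
n=4: pose=(-4,-2,S); sL=40/137, sR=40/221; mL=20/221, mR=1060/30277; mL+mR=3800/30277 → advance +1; mR−mL=-1680/30277 → turn -1·90°
n=5: pose=(-4,-3,W); sL=2/13, sR=5/16; mL=5/32, mR=49/208; mL+mR=163/416 → advance +1; mR−mL=33/416 → turn +1·90°
n=6: pose=(-5,-3,S); sL=40/169, sR=8/53; mL=4/53, mR=292/8957; mL+mR=968/8957 → advance +1; mR−mL=-384/8957 → turn -1·90°
n=7: pose=(-5,-4,W); sL=20/153, sR=20/81; mL=10/81, mR=250/1377; mL+mR=140/459 → advance +1; mR−mL=80/1377 → turn +1·90°

0 8/17 8/29 4/29 20/493 -2 0 S
1 2/9 5/9 5/18 4/9 -2 -1 W
2 40/109 40/181 20/181 740/19729 -3 -1 S
3 20/109 20/49 10/49 1690/5341 -3 -2 W
4 40/137 40/221 20/221 1060/30277 -4 -2 S
5 2/13 5/16 5/32 49/208 -4 -3 W
6 40/169 8/53 4/53 292/8957 -5 -3 S
7 20/153 20/81 10/81 250/1377 -5 -4 W
final -6 -4 S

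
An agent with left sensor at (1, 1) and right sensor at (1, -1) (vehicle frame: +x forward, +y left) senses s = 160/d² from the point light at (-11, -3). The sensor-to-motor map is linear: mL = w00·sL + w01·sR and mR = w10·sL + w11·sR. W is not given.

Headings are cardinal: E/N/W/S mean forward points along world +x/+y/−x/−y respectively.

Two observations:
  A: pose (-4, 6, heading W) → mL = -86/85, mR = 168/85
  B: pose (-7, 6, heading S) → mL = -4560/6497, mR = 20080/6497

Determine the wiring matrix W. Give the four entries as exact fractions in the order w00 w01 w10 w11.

-1 1/2 1/2 1

obs A: pose=(-4,6,W) → sL=8/5, sR=20/17, mL=-86/85, mR=168/85
obs B: pose=(-7,6,S) → sL=160/89, sR=160/73, mL=-4560/6497, mR=20080/6497
sensor matrix S = [[8/5, 20/17], [160/89, 160/73]]; det S = 153728/110449
solve [mL_A; mL_B] = S·[w00; w01] and [mR_A; mR_B] = S·[w10; w11]:
  w00 = -1, w01 = 1/2, w10 = 1/2, w11 = 1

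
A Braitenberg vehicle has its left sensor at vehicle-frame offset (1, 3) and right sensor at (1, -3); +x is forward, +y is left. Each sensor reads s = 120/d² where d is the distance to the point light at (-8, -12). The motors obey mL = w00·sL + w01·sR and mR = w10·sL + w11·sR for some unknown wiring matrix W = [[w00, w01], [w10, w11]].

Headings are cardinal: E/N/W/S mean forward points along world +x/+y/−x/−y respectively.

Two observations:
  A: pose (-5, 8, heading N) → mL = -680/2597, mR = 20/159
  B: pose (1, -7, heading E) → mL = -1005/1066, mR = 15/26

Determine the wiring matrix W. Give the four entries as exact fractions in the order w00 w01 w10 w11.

-1/2 -1/2 0 1/2

obs A: pose=(-5,8,N) → sL=40/147, sR=40/159, mL=-680/2597, mR=20/159
obs B: pose=(1,-7,E) → sL=30/41, sR=15/13, mL=-1005/1066, mR=15/26
sensor matrix S = [[40/147, 40/159], [30/41, 15/13]]; det S = 179800/1384201
solve [mL_A; mL_B] = S·[w00; w01] and [mR_A; mR_B] = S·[w10; w11]:
  w00 = -1/2, w01 = -1/2, w10 = 0, w11 = 1/2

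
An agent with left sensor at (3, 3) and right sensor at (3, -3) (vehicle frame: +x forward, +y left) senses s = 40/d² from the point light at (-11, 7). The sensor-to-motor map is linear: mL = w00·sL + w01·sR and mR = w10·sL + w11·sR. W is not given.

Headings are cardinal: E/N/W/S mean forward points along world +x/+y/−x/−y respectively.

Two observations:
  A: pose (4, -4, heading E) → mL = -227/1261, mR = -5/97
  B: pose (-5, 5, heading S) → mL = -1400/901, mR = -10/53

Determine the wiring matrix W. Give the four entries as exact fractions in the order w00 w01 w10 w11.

obs A: pose=(4,-4,E) → sL=10/97, sR=1/13, mL=-227/1261, mR=-5/97
obs B: pose=(-5,5,S) → sL=20/53, sR=20/17, mL=-1400/901, mR=-10/53
sensor matrix S = [[10/97, 1/13], [20/53, 20/17]]; det S = 104820/1136161
solve [mL_A; mL_B] = S·[w00; w01] and [mR_A; mR_B] = S·[w10; w11]:
  w00 = -1, w01 = -1, w10 = -1/2, w11 = 0

-1 -1 -1/2 0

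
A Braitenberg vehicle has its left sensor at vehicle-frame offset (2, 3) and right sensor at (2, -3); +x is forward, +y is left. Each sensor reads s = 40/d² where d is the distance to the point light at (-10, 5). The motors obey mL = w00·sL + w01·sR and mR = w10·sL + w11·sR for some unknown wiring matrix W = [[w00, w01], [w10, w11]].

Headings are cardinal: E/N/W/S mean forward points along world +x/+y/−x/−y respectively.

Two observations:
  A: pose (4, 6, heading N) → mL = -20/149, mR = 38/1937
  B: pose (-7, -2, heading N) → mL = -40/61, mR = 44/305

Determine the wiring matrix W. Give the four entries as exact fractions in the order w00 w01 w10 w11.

obs A: pose=(4,6,N) → sL=4/13, sR=20/149, mL=-20/149, mR=38/1937
obs B: pose=(-7,-2,N) → sL=8/5, sR=40/61, mL=-40/61, mR=44/305
sensor matrix S = [[4/13, 20/149], [8/5, 40/61]]; det S = -1536/118157
solve [mL_A; mL_B] = S·[w00; w01] and [mR_A; mR_B] = S·[w10; w11]:
  w00 = 0, w01 = -1, w10 = 1/2, w11 = -1

0 -1 1/2 -1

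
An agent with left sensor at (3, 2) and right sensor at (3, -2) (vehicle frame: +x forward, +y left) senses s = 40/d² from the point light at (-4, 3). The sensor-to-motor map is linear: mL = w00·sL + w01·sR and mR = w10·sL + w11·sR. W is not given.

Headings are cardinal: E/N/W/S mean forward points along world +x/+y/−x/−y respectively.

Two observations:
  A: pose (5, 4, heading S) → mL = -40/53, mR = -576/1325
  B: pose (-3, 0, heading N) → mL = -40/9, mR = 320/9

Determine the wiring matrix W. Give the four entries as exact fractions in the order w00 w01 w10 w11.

0 -1 1 -1

obs A: pose=(5,4,S) → sL=8/25, sR=40/53, mL=-40/53, mR=-576/1325
obs B: pose=(-3,0,N) → sL=40, sR=40/9, mL=-40/9, mR=320/9
sensor matrix S = [[8/25, 40/53], [40, 40/9]]; det S = -68608/2385
solve [mL_A; mL_B] = S·[w00; w01] and [mR_A; mR_B] = S·[w10; w11]:
  w00 = 0, w01 = -1, w10 = 1, w11 = -1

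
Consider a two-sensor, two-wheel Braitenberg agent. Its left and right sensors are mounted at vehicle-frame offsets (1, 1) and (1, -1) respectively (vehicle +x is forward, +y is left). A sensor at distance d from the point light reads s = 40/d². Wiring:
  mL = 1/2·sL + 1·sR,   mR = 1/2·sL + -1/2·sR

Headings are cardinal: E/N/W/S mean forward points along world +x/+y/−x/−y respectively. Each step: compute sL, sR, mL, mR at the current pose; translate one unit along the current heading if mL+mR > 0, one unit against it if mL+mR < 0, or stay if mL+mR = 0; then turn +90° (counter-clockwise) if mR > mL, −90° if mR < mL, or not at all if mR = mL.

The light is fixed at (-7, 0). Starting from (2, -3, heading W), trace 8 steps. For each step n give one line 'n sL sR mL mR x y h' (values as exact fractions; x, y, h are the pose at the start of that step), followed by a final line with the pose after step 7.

0 1/2 10/17 57/68 -3/68 2 -3 W
1 40/53 8/17 764/901 128/901 1 -3 N
2 20/41 4/9 254/369 8/369 1 -2 E
3 40/109 40/73 5820/7957 -720/7957 2 -2 S
4 1/2 10/17 57/68 -3/68 2 -3 W
5 40/53 8/17 764/901 128/901 1 -3 N
6 20/41 4/9 254/369 8/369 1 -2 E
7 40/109 40/73 5820/7957 -720/7957 2 -2 S
final 2 -3 W

n=0: pose=(2,-3,W); sL=1/2, sR=10/17; mL=57/68, mR=-3/68; mL+mR=27/34 → advance +1; mR−mL=-15/17 → turn -1·90°
n=1: pose=(1,-3,N); sL=40/53, sR=8/17; mL=764/901, mR=128/901; mL+mR=892/901 → advance +1; mR−mL=-12/17 → turn -1·90°
n=2: pose=(1,-2,E); sL=20/41, sR=4/9; mL=254/369, mR=8/369; mL+mR=262/369 → advance +1; mR−mL=-2/3 → turn -1·90°
n=3: pose=(2,-2,S); sL=40/109, sR=40/73; mL=5820/7957, mR=-720/7957; mL+mR=5100/7957 → advance +1; mR−mL=-60/73 → turn -1·90°
n=4: pose=(2,-3,W); sL=1/2, sR=10/17; mL=57/68, mR=-3/68; mL+mR=27/34 → advance +1; mR−mL=-15/17 → turn -1·90°
n=5: pose=(1,-3,N); sL=40/53, sR=8/17; mL=764/901, mR=128/901; mL+mR=892/901 → advance +1; mR−mL=-12/17 → turn -1·90°
n=6: pose=(1,-2,E); sL=20/41, sR=4/9; mL=254/369, mR=8/369; mL+mR=262/369 → advance +1; mR−mL=-2/3 → turn -1·90°
n=7: pose=(2,-2,S); sL=40/109, sR=40/73; mL=5820/7957, mR=-720/7957; mL+mR=5100/7957 → advance +1; mR−mL=-60/73 → turn -1·90°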